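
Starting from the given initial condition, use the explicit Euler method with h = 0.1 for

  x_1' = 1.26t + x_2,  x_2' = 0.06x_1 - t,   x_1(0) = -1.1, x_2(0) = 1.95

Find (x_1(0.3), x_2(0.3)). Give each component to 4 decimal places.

-0.4801, 1.9038

Euler on (x_1,x_2): x_1_{n+1} = x_1_n + h·x_1', x_2_{n+1} = x_2_n + h·x_2'.
0.000000: (-1.100000, 1.950000); f=(1.950000, -0.066000) → (-0.905000, 1.943400)
0.100000: (-0.905000, 1.943400); f=(2.069400, -0.154300) → (-0.698060, 1.927970)
0.200000: (-0.698060, 1.927970); f=(2.179970, -0.241884) → (-0.480063, 1.903782)
(x_1(0.3), x_2(0.3)) ≈ (-0.4801, 1.9038)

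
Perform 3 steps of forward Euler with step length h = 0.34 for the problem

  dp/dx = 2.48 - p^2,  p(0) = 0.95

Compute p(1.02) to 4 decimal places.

1.5745

Euler: p_{n+1} = p_n + h·f(x_n, p_n).
x=0.000000, p=0.950000: f=1.577500 → p ← 0.950000 + 0.34·1.577500 = 1.486350
x=0.340000, p=1.486350: f=0.270764 → p ← 1.486350 + 0.34·0.270764 = 1.578410
x=0.680000, p=1.578410: f=-0.011377 → p ← 1.578410 + 0.34·(-0.011377) = 1.574541
p(1.02) ≈ 1.5745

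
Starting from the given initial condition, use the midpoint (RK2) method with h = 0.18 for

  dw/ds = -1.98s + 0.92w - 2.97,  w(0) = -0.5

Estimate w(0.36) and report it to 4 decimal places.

Midpoint: k1 = f(s_n, w_n); k2 = f(s_n + h/2, w_n + (h/2)·k1); w_{n+1} = w_n + h·k2.
s=0.000000, w=-0.500000:
  k1 = f(0.000000, -0.500000) = -3.430000
  k2 = f(0.090000, -0.808700) = -3.892204
  w ← -0.500000 + 0.18·(-3.892204) = -1.200597
s=0.180000, w=-1.200597:
  k1 = f(0.180000, -1.200597) = -4.430949
  k2 = f(0.270000, -1.599382) = -4.976032
  w ← -1.200597 + 0.18·(-4.976032) = -2.096282
w(0.36) ≈ -2.0963

-2.0963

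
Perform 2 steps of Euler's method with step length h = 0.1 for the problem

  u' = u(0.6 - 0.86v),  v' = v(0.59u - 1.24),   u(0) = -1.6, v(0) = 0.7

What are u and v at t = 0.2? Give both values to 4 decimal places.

-1.6204, 0.4276

Euler on (u,v): u_{n+1} = u_n + h·u', v_{n+1} = v_n + h·v'.
0.000000: (-1.600000, 0.700000); f=(0.003200, -1.528800) → (-1.599680, 0.547120)
0.100000: (-1.599680, 0.547120); f=(-0.207121, -1.194807) → (-1.620392, 0.427639)
(u(0.2), v(0.2)) ≈ (-1.6204, 0.4276)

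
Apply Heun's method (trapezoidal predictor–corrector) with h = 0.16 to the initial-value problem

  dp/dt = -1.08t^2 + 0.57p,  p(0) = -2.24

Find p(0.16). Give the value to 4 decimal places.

Heun: k1 = f(t_n, p_n); k2 = f(t_n + h, p_n + h·k1); p_{n+1} = p_n + (h/2)·(k1 + k2).
t=0.000000, p=-2.240000:
  k1 = f(0.000000, -2.240000) = -1.276800
  k2 = f(0.160000, -2.444288) = -1.420892
  p ← -2.240000 + (0.16/2)·(-1.276800 + (-1.420892)) = -2.455815
p(0.16) ≈ -2.4558

-2.4558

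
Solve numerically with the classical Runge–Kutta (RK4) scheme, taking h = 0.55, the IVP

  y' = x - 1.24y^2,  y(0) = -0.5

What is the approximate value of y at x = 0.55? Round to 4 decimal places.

RK4: k1 = f(x_n, y_n); k2 = f(x_n + h/2, y_n + (h/2)·k1); k3 = f(x_n + h/2, y_n + (h/2)·k2); k4 = f(x_n + h, y_n + h·k3); y_{n+1} = y_n + (h/6)·(k1 + 2k2 + 2k3 + k4).
x=0.000000, y=-0.500000:
  k1 = f(0.000000, -0.500000) = -0.310000
  k2 = f(0.275000, -0.585250) = -0.149722
  k3 = f(0.275000, -0.541173) = -0.088157
  k4 = f(0.550000, -0.548486) = 0.176962
  y ← -0.500000 + (0.55/6)·(k1 + 2k2 + 2k3 + k4) = -0.555806
y(0.55) ≈ -0.5558

-0.5558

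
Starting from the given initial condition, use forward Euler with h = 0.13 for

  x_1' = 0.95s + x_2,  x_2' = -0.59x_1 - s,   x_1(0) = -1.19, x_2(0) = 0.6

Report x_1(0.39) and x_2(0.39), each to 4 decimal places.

-0.8752, 0.8030

Euler on (x_1,x_2): x_1_{n+1} = x_1_n + h·x_1', x_2_{n+1} = x_2_n + h·x_2'.
0.000000: (-1.190000, 0.600000); f=(0.600000, 0.702100) → (-1.112000, 0.691273)
0.130000: (-1.112000, 0.691273); f=(0.814773, 0.526080) → (-1.006080, 0.759663)
0.260000: (-1.006080, 0.759663); f=(1.006663, 0.333587) → (-0.875213, 0.803030)
(x_1(0.39), x_2(0.39)) ≈ (-0.8752, 0.8030)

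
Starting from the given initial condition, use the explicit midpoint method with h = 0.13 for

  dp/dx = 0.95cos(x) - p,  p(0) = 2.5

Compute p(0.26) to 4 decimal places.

Midpoint: k1 = f(x_n, p_n); k2 = f(x_n + h/2, p_n + (h/2)·k1); p_{n+1} = p_n + h·k2.
x=0.000000, p=2.500000:
  k1 = f(0.000000, 2.500000) = -1.550000
  k2 = f(0.065000, 2.399250) = -1.451256
  p ← 2.500000 + 0.13·(-1.451256) = 2.311337
x=0.130000, p=2.311337:
  k1 = f(0.130000, 2.311337) = -1.369353
  k2 = f(0.195000, 2.222329) = -1.290333
  p ← 2.311337 + 0.13·(-1.290333) = 2.143593
p(0.26) ≈ 2.1436

2.1436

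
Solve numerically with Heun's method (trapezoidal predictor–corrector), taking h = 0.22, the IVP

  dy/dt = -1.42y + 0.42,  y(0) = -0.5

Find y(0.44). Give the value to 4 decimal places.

-0.1358

Heun: k1 = f(t_n, y_n); k2 = f(t_n + h, y_n + h·k1); y_{n+1} = y_n + (h/2)·(k1 + k2).
t=0.000000, y=-0.500000:
  k1 = f(0.000000, -0.500000) = 1.130000
  k2 = f(0.220000, -0.251400) = 0.776988
  y ← -0.500000 + (0.22/2)·(1.130000 + 0.776988) = -0.290231
t=0.220000, y=-0.290231:
  k1 = f(0.220000, -0.290231) = 0.832128
  k2 = f(0.440000, -0.107163) = 0.572172
  y ← -0.290231 + (0.22/2)·(0.832128 + 0.572172) = -0.135758
y(0.44) ≈ -0.1358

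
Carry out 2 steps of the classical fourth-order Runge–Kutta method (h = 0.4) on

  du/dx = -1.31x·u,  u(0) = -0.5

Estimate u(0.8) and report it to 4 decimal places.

RK4: k1 = f(x_n, u_n); k2 = f(x_n + h/2, u_n + (h/2)·k1); k3 = f(x_n + h/2, u_n + (h/2)·k2); k4 = f(x_n + h, u_n + h·k3); u_{n+1} = u_n + (h/6)·(k1 + 2k2 + 2k3 + k4).
x=0.000000, u=-0.500000:
  k1 = f(0.000000, -0.500000) = 0.000000
  k2 = f(0.200000, -0.500000) = 0.131000
  k3 = f(0.200000, -0.473800) = 0.124136
  k4 = f(0.400000, -0.450346) = 0.235981
  u ← -0.500000 + (0.4/6)·(k1 + 2k2 + 2k3 + k4) = -0.450250
x=0.400000, u=-0.450250:
  k1 = f(0.400000, -0.450250) = 0.235931
  k2 = f(0.600000, -0.403064) = 0.316808
  k3 = f(0.600000, -0.386888) = 0.304094
  k4 = f(0.800000, -0.328612) = 0.344386
  u ← -0.450250 + (0.4/6)·(k1 + 2k2 + 2k3 + k4) = -0.328775
u(0.8) ≈ -0.3288

-0.3288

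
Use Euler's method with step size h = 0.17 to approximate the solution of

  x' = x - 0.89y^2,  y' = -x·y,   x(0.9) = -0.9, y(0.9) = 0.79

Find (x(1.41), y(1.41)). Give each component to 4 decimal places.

-1.8969, 1.3602

Euler on (x,y): x_{n+1} = x_n + h·x', y_{n+1} = y_n + h·y'.
0.900000: (-0.900000, 0.790000); f=(-1.455449, 0.711000) → (-1.147426, 0.910870)
1.070000: (-1.147426, 0.910870); f=(-1.885845, 1.045156) → (-1.468020, 1.088547)
1.240000: (-1.468020, 1.088547); f=(-2.522611, 1.598008) → (-1.896864, 1.360208)
(x(1.41), y(1.41)) ≈ (-1.8969, 1.3602)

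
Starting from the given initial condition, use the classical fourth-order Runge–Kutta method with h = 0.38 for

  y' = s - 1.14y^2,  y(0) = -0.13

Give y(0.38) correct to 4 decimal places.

-0.0633

RK4: k1 = f(s_n, y_n); k2 = f(s_n + h/2, y_n + (h/2)·k1); k3 = f(s_n + h/2, y_n + (h/2)·k2); k4 = f(s_n + h, y_n + h·k3); y_{n+1} = y_n + (h/6)·(k1 + 2k2 + 2k3 + k4).
s=0.000000, y=-0.130000:
  k1 = f(0.000000, -0.130000) = -0.019266
  k2 = f(0.190000, -0.133661) = 0.169634
  k3 = f(0.190000, -0.097770) = 0.179103
  k4 = f(0.380000, -0.061941) = 0.375626
  y ← -0.130000 + (0.38/6)·(k1 + 2k2 + 2k3 + k4) = -0.063257
y(0.38) ≈ -0.0633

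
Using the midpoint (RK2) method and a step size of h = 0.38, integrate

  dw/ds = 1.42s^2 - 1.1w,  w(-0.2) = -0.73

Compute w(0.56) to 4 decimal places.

Midpoint: k1 = f(s_n, w_n); k2 = f(s_n + h/2, w_n + (h/2)·k1); w_{n+1} = w_n + h·k2.
s=-0.200000, w=-0.730000:
  k1 = f(-0.200000, -0.730000) = 0.859800
  k2 = f(-0.010000, -0.566638) = 0.623444
  w ← -0.730000 + 0.38·0.623444 = -0.493091
s=0.180000, w=-0.493091:
  k1 = f(0.180000, -0.493091) = 0.588408
  k2 = f(0.370000, -0.381294) = 0.613821
  w ← -0.493091 + 0.38·0.613821 = -0.259839
w(0.56) ≈ -0.2598

-0.2598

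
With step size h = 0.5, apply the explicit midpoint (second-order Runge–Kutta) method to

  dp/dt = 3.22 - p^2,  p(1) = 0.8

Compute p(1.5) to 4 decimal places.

1.3660

Midpoint: k1 = f(t_n, p_n); k2 = f(t_n + h/2, p_n + (h/2)·k1); p_{n+1} = p_n + h·k2.
t=1.000000, p=0.800000:
  k1 = f(1.000000, 0.800000) = 2.580000
  k2 = f(1.250000, 1.445000) = 1.131975
  p ← 0.800000 + 0.5·1.131975 = 1.365988
p(1.5) ≈ 1.3660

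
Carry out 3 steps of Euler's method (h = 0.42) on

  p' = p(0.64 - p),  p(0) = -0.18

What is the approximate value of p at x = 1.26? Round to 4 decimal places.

-0.4670

Euler: p_{n+1} = p_n + h·f(x_n, p_n).
x=0.000000, p=-0.180000: f=-0.147600 → p ← -0.180000 + 0.42·(-0.147600) = -0.241992
x=0.420000, p=-0.241992: f=-0.213435 → p ← -0.241992 + 0.42·(-0.213435) = -0.331635
x=0.840000, p=-0.331635: f=-0.322228 → p ← -0.331635 + 0.42·(-0.322228) = -0.466970
p(1.26) ≈ -0.4670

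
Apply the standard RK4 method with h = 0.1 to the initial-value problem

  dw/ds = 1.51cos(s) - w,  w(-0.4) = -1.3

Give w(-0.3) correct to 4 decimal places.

-1.0413

RK4: k1 = f(s_n, w_n); k2 = f(s_n + h/2, w_n + (h/2)·k1); k3 = f(s_n + h/2, w_n + (h/2)·k2); k4 = f(s_n + h, w_n + h·k3); w_{n+1} = w_n + (h/6)·(k1 + 2k2 + 2k3 + k4).
s=-0.400000, w=-1.300000:
  k1 = f(-0.400000, -1.300000) = 2.690802
  k2 = f(-0.350000, -1.165460) = 2.583913
  k3 = f(-0.350000, -1.170804) = 2.589257
  k4 = f(-0.300000, -1.041074) = 2.483632
  w ← -1.300000 + (0.1/6)·(k1 + 2k2 + 2k3 + k4) = -1.041320
w(-0.3) ≈ -1.0413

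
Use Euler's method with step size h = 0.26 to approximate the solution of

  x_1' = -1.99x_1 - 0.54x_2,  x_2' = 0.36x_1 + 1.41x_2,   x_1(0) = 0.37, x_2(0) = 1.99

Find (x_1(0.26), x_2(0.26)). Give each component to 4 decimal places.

-0.1008, 2.7542

Euler on (x_1,x_2): x_1_{n+1} = x_1_n + h·x_1', x_2_{n+1} = x_2_n + h·x_2'.
0.000000: (0.370000, 1.990000); f=(-1.810900, 2.939100) → (-0.100834, 2.754166)
(x_1(0.26), x_2(0.26)) ≈ (-0.1008, 2.7542)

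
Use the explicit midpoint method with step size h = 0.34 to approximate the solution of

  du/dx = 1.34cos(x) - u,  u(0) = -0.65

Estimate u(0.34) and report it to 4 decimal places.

-0.0950

Midpoint: k1 = f(x_n, u_n); k2 = f(x_n + h/2, u_n + (h/2)·k1); u_{n+1} = u_n + h·k2.
x=0.000000, u=-0.650000:
  k1 = f(0.000000, -0.650000) = 1.990000
  k2 = f(0.170000, -0.311700) = 1.632384
  u ← -0.650000 + 0.34·1.632384 = -0.094990
u(0.34) ≈ -0.0950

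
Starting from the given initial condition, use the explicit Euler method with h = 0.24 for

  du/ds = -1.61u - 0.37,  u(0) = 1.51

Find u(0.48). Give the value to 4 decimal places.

Euler: u_{n+1} = u_n + h·f(s_n, u_n).
s=0.000000, u=1.510000: f=-2.801100 → u ← 1.510000 + 0.24·(-2.801100) = 0.837736
s=0.240000, u=0.837736: f=-1.718755 → u ← 0.837736 + 0.24·(-1.718755) = 0.425235
u(0.48) ≈ 0.4252

0.4252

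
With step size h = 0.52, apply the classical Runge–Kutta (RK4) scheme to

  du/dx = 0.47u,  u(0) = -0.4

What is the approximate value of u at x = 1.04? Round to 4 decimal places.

RK4: k1 = f(x_n, u_n); k2 = f(x_n + h/2, u_n + (h/2)·k1); k3 = f(x_n + h/2, u_n + (h/2)·k2); k4 = f(x_n + h, u_n + h·k3); u_{n+1} = u_n + (h/6)·(k1 + 2k2 + 2k3 + k4).
x=0.000000, u=-0.400000:
  k1 = f(0.000000, -0.400000) = -0.188000
  k2 = f(0.260000, -0.448880) = -0.210974
  k3 = f(0.260000, -0.454853) = -0.213781
  k4 = f(0.520000, -0.511166) = -0.240248
  u ← -0.400000 + (0.52/6)·(k1 + 2k2 + 2k3 + k4) = -0.510739
x=0.520000, u=-0.510739:
  k1 = f(0.520000, -0.510739) = -0.240047
  k2 = f(0.780000, -0.573151) = -0.269381
  k3 = f(0.780000, -0.580778) = -0.272966
  k4 = f(1.040000, -0.652681) = -0.306760
  u ← -0.510739 + (0.52/6)·(k1 + 2k2 + 2k3 + k4) = -0.652136
u(1.04) ≈ -0.6521

-0.6521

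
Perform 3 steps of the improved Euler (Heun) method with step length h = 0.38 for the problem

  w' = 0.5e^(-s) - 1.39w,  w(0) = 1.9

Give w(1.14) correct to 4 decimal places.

Heun: k1 = f(s_n, w_n); k2 = f(s_n + h, w_n + h·k1); w_{n+1} = w_n + (h/2)·(k1 + k2).
s=0.000000, w=1.900000:
  k1 = f(0.000000, 1.900000) = -2.141000
  k2 = f(0.380000, 1.086420) = -1.168193
  w ← 1.900000 + (0.38/2)·(-2.141000 + (-1.168193)) = 1.271253
s=0.380000, w=1.271253:
  k1 = f(0.380000, 1.271253) = -1.425111
  k2 = f(0.760000, 0.729711) = -0.780465
  w ← 1.271253 + (0.38/2)·(-1.425111 + (-0.780465)) = 0.852194
s=0.760000, w=0.852194:
  k1 = f(0.760000, 0.852194) = -0.950716
  k2 = f(1.140000, 0.490922) = -0.522472
  w ← 0.852194 + (0.38/2)·(-0.950716 + (-0.522472)) = 0.572288
w(1.14) ≈ 0.5723

0.5723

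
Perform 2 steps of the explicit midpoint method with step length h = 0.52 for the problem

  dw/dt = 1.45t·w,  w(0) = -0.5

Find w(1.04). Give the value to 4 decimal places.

-1.0187

Midpoint: k1 = f(t_n, w_n); k2 = f(t_n + h/2, w_n + (h/2)·k1); w_{n+1} = w_n + h·k2.
t=0.000000, w=-0.500000:
  k1 = f(0.000000, -0.500000) = 0.000000
  k2 = f(0.260000, -0.500000) = -0.188500
  w ← -0.500000 + 0.52·(-0.188500) = -0.598020
t=0.520000, w=-0.598020:
  k1 = f(0.520000, -0.598020) = -0.450907
  k2 = f(0.780000, -0.715256) = -0.808954
  w ← -0.598020 + 0.52·(-0.808954) = -1.018676
w(1.04) ≈ -1.0187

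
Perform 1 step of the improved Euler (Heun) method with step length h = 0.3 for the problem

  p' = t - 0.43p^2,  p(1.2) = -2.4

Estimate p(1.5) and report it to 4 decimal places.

Heun: k1 = f(t_n, p_n); k2 = f(t_n + h, p_n + h·k1); p_{n+1} = p_n + (h/2)·(k1 + k2).
t=1.200000, p=-2.400000:
  k1 = f(1.200000, -2.400000) = -1.276800
  k2 = f(1.500000, -2.783040) = -1.830484
  p ← -2.400000 + (0.3/2)·(-1.276800 + (-1.830484)) = -2.866093
p(1.5) ≈ -2.8661

-2.8661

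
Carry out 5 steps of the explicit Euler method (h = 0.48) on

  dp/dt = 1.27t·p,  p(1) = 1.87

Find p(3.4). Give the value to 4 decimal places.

86.8991

Euler: p_{n+1} = p_n + h·f(t_n, p_n).
t=1.000000, p=1.870000: f=2.374900 → p ← 1.870000 + 0.48·2.374900 = 3.009952
t=1.480000, p=3.009952: f=5.657506 → p ← 3.009952 + 0.48·5.657506 = 5.725555
t=1.960000, p=5.725555: f=14.252051 → p ← 5.725555 + 0.48·14.252051 = 12.566539
t=2.440000, p=12.566539: f=38.941192 → p ← 12.566539 + 0.48·38.941192 = 31.258311
t=2.920000, p=31.258311: f=115.918322 → p ← 31.258311 + 0.48·115.918322 = 86.899106
p(3.4) ≈ 86.8991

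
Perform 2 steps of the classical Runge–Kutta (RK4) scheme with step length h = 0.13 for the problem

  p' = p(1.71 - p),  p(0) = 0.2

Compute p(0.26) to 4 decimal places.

0.2928

RK4: k1 = f(x_n, p_n); k2 = f(x_n + h/2, p_n + (h/2)·k1); k3 = f(x_n + h/2, p_n + (h/2)·k2); k4 = f(x_n + h, p_n + h·k3); p_{n+1} = p_n + (h/6)·(k1 + 2k2 + 2k3 + k4).
x=0.000000, p=0.200000:
  k1 = f(0.000000, 0.200000) = 0.302000
  k2 = f(0.065000, 0.219630) = 0.327330
  k3 = f(0.065000, 0.221276) = 0.329419
  k4 = f(0.130000, 0.242825) = 0.356266
  p ← 0.200000 + (0.13/6)·(k1 + 2k2 + 2k3 + k4) = 0.242722
x=0.130000, p=0.242722:
  k1 = f(0.130000, 0.242722) = 0.356140
  k2 = f(0.195000, 0.265871) = 0.383952
  k3 = f(0.195000, 0.267678) = 0.386078
  k4 = f(0.260000, 0.292912) = 0.415082
  p ← 0.242722 + (0.13/6)·(k1 + 2k2 + 2k3 + k4) = 0.292799
p(0.26) ≈ 0.2928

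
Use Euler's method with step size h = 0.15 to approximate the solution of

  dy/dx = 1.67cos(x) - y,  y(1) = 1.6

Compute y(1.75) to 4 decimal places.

Euler: y_{n+1} = y_n + h·f(x_n, y_n).
x=1.000000, y=1.600000: f=-0.697695 → y ← 1.600000 + 0.15·(-0.697695) = 1.495346
x=1.150000, y=1.495346: f=-0.813172 → y ← 1.495346 + 0.15·(-0.813172) = 1.373370
x=1.300000, y=1.373370: f=-0.926647 → y ← 1.373370 + 0.15·(-0.926647) = 1.234373
x=1.450000, y=1.234373: f=-1.033133 → y ← 1.234373 + 0.15·(-1.033133) = 1.079403
x=1.600000, y=1.079403: f=-1.128166 → y ← 1.079403 + 0.15·(-1.128166) = 0.910178
y(1.75) ≈ 0.9102

0.9102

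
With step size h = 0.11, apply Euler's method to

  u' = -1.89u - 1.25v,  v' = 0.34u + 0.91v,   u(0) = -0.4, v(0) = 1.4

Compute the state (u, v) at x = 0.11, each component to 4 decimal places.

-0.5093, 1.5252

Euler on (u,v): u_{n+1} = u_n + h·u', v_{n+1} = v_n + h·v'.
0.000000: (-0.400000, 1.400000); f=(-0.994000, 1.138000) → (-0.509340, 1.525180)
(u(0.11), v(0.11)) ≈ (-0.5093, 1.5252)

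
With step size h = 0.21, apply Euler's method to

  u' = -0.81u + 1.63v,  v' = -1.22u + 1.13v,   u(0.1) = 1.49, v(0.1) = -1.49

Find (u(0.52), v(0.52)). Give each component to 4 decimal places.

-0.1588, -2.9395

Euler on (u,v): u_{n+1} = u_n + h·u', v_{n+1} = v_n + h·v'.
0.100000: (1.490000, -1.490000); f=(-3.635600, -3.501500) → (0.726524, -2.225315)
0.310000: (0.726524, -2.225315); f=(-4.215748, -3.400965) → (-0.158783, -2.939518)
(u(0.52), v(0.52)) ≈ (-0.1588, -2.9395)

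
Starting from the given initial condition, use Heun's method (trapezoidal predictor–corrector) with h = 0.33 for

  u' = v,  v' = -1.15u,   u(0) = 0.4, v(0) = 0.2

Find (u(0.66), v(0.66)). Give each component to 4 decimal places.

0.4251, -0.1339

Heun on (u,v): k1 = f(x_n, state_n); k2 = f(x_n + h, state_n + h·k1); state_{n+1} = state_n + (h/2)·(k1 + k2).
0.000000: (0.400000, 0.200000)
  k1 = (0.200000, -0.460000)
  predictor → (0.466000, 0.048200)
  k2 = (0.048200, -0.535900)
  → (0.440953, 0.035676)
0.330000: (0.440953, 0.035676)
  k1 = (0.035676, -0.507096)
  predictor → (0.452726, -0.131665)
  k2 = (-0.131665, -0.520635)
  → (0.425115, -0.133899)
(u(0.66), v(0.66)) ≈ (0.4251, -0.1339)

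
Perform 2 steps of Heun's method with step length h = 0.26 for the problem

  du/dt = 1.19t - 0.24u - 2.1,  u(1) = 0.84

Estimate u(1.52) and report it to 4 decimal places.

Heun: k1 = f(t_n, u_n); k2 = f(t_n + h, u_n + h·k1); u_{n+1} = u_n + (h/2)·(k1 + k2).
t=1.000000, u=0.840000:
  k1 = f(1.000000, 0.840000) = -1.111600
  k2 = f(1.260000, 0.550984) = -0.732836
  u ← 0.840000 + (0.26/2)·(-1.111600 + (-0.732836)) = 0.600223
t=1.260000, u=0.600223:
  k1 = f(1.260000, 0.600223) = -0.744654
  k2 = f(1.520000, 0.406613) = -0.388787
  u ← 0.600223 + (0.26/2)·(-0.744654 + (-0.388787)) = 0.452876
u(1.52) ≈ 0.4529

0.4529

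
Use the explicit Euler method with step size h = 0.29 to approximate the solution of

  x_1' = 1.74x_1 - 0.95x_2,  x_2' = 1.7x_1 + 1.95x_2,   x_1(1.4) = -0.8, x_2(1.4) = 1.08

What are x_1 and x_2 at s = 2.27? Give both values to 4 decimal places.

-4.2911, 0.7288

Euler on (x_1,x_2): x_1_{n+1} = x_1_n + h·x_1', x_2_{n+1} = x_2_n + h·x_2'.
1.400000: (-0.800000, 1.080000); f=(-2.418000, 0.746000) → (-1.501220, 1.296340)
1.690000: (-1.501220, 1.296340); f=(-3.843646, -0.024211) → (-2.615877, 1.289319)
1.980000: (-2.615877, 1.289319); f=(-5.776479, -1.932820) → (-4.291056, 0.728801)
(x_1(2.27), x_2(2.27)) ≈ (-4.2911, 0.7288)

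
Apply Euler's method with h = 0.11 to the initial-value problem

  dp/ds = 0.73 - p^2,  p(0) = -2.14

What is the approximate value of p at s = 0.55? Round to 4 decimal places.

-10.2745

Euler: p_{n+1} = p_n + h·f(s_n, p_n).
s=0.000000, p=-2.140000: f=-3.849600 → p ← -2.140000 + 0.11·(-3.849600) = -2.563456
s=0.110000, p=-2.563456: f=-5.841307 → p ← -2.563456 + 0.11·(-5.841307) = -3.206000
s=0.220000, p=-3.206000: f=-9.548434 → p ← -3.206000 + 0.11·(-9.548434) = -4.256328
s=0.330000, p=-4.256328: f=-17.386324 → p ← -4.256328 + 0.11·(-17.386324) = -6.168823
s=0.440000, p=-6.168823: f=-37.324379 → p ← -6.168823 + 0.11·(-37.324379) = -10.274505
p(0.55) ≈ -10.2745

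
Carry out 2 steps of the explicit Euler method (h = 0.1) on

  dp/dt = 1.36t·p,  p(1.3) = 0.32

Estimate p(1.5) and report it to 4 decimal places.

0.4483

Euler: p_{n+1} = p_n + h·f(t_n, p_n).
t=1.300000, p=0.320000: f=0.565760 → p ← 0.320000 + 0.1·0.565760 = 0.376576
t=1.400000, p=0.376576: f=0.717001 → p ← 0.376576 + 0.1·0.717001 = 0.448276
p(1.5) ≈ 0.4483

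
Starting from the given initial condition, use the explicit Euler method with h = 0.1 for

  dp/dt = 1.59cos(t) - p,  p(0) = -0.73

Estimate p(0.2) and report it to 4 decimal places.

-0.2900

Euler: p_{n+1} = p_n + h·f(t_n, p_n).
t=0.000000, p=-0.730000: f=2.320000 → p ← -0.730000 + 0.1·2.320000 = -0.498000
t=0.100000, p=-0.498000: f=2.080057 → p ← -0.498000 + 0.1·2.080057 = -0.289994
p(0.2) ≈ -0.2900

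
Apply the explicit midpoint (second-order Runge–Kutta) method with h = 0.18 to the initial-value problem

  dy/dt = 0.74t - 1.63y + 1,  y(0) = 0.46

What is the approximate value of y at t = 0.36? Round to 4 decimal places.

0.5687

Midpoint: k1 = f(t_n, y_n); k2 = f(t_n + h/2, y_n + (h/2)·k1); y_{n+1} = y_n + h·k2.
t=0.000000, y=0.460000:
  k1 = f(0.000000, 0.460000) = 0.250200
  k2 = f(0.090000, 0.482518) = 0.280096
  y ← 0.460000 + 0.18·0.280096 = 0.510417
t=0.180000, y=0.510417:
  k1 = f(0.180000, 0.510417) = 0.301220
  k2 = f(0.270000, 0.537527) = 0.323631
  y ← 0.510417 + 0.18·0.323631 = 0.568671
y(0.36) ≈ 0.5687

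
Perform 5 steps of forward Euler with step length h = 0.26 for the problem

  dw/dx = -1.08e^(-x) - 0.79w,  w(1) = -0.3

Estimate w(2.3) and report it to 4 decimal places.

Euler: w_{n+1} = w_n + h·f(x_n, w_n).
x=1.000000, w=-0.300000: f=-0.160310 → w ← -0.300000 + 0.26·(-0.160310) = -0.341681
x=1.260000, w=-0.341681: f=-0.036419 → w ← -0.341681 + 0.26·(-0.036419) = -0.351149
x=1.520000, w=-0.351149: f=0.041199 → w ← -0.351149 + 0.26·0.041199 = -0.340438
x=1.780000, w=-0.340438: f=0.086817 → w ← -0.340438 + 0.26·0.086817 = -0.317865
x=2.040000, w=-0.317865: f=0.110683 → w ← -0.317865 + 0.26·0.110683 = -0.289088
w(2.3) ≈ -0.2891

-0.2891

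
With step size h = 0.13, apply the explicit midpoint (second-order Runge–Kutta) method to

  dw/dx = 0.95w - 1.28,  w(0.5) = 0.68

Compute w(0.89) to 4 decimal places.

0.3815

Midpoint: k1 = f(x_n, w_n); k2 = f(x_n + h/2, w_n + (h/2)·k1); w_{n+1} = w_n + h·k2.
x=0.500000, w=0.680000:
  k1 = f(0.500000, 0.680000) = -0.634000
  k2 = f(0.565000, 0.638790) = -0.673149
  w ← 0.680000 + 0.13·(-0.673149) = 0.592491
x=0.630000, w=0.592491:
  k1 = f(0.630000, 0.592491) = -0.717134
  k2 = f(0.695000, 0.545877) = -0.761417
  w ← 0.592491 + 0.13·(-0.761417) = 0.493506
x=0.760000, w=0.493506:
  k1 = f(0.760000, 0.493506) = -0.811169
  k2 = f(0.825000, 0.440780) = -0.861259
  w ← 0.493506 + 0.13·(-0.861259) = 0.381543
w(0.89) ≈ 0.3815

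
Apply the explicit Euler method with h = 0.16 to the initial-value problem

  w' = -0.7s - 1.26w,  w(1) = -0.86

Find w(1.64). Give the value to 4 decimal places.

Euler: w_{n+1} = w_n + h·f(s_n, w_n).
s=1.000000, w=-0.860000: f=0.383600 → w ← -0.860000 + 0.16·0.383600 = -0.798624
s=1.160000, w=-0.798624: f=0.194266 → w ← -0.798624 + 0.16·0.194266 = -0.767541
s=1.320000, w=-0.767541: f=0.043102 → w ← -0.767541 + 0.16·0.043102 = -0.760645
s=1.480000, w=-0.760645: f=-0.077587 → w ← -0.760645 + 0.16·(-0.077587) = -0.773059
w(1.64) ≈ -0.7731

-0.7731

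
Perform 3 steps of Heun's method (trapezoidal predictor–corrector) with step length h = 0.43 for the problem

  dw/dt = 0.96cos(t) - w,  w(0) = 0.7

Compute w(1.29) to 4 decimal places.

0.6315

Heun: k1 = f(t_n, w_n); k2 = f(t_n + h, w_n + h·k1); w_{n+1} = w_n + (h/2)·(k1 + k2).
t=0.000000, w=0.700000:
  k1 = f(0.000000, 0.700000) = 0.260000
  k2 = f(0.430000, 0.811800) = 0.060807
  w ← 0.700000 + (0.43/2)·(0.260000 + 0.060807) = 0.768974
t=0.430000, w=0.768974:
  k1 = f(0.430000, 0.768974) = 0.103634
  k2 = f(0.860000, 0.813536) = -0.187196
  w ← 0.768974 + (0.43/2)·(0.103634 + (-0.187196)) = 0.751008
t=0.860000, w=0.751008:
  k1 = f(0.860000, 0.751008) = -0.124668
  k2 = f(1.290000, 0.697401) = -0.431364
  w ← 0.751008 + (0.43/2)·(-0.124668 + (-0.431364)) = 0.631461
w(1.29) ≈ 0.6315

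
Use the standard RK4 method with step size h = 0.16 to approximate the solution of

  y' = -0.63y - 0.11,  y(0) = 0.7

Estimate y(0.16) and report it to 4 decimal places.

RK4: k1 = f(s_n, y_n); k2 = f(s_n + h/2, y_n + (h/2)·k1); k3 = f(s_n + h/2, y_n + (h/2)·k2); k4 = f(s_n + h, y_n + h·k3); y_{n+1} = y_n + (h/6)·(k1 + 2k2 + 2k3 + k4).
s=0.000000, y=0.700000:
  k1 = f(0.000000, 0.700000) = -0.551000
  k2 = f(0.080000, 0.655920) = -0.523230
  k3 = f(0.080000, 0.658142) = -0.524629
  k4 = f(0.160000, 0.616059) = -0.498117
  y ← 0.700000 + (0.16/6)·(k1 + 2k2 + 2k3 + k4) = 0.616138
y(0.16) ≈ 0.6161

0.6161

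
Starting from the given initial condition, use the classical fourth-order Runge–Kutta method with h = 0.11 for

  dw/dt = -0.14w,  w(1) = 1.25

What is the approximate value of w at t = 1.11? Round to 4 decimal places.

RK4: k1 = f(t_n, w_n); k2 = f(t_n + h/2, w_n + (h/2)·k1); k3 = f(t_n + h/2, w_n + (h/2)·k2); k4 = f(t_n + h, w_n + h·k3); w_{n+1} = w_n + (h/6)·(k1 + 2k2 + 2k3 + k4).
t=1.000000, w=1.250000:
  k1 = f(1.000000, 1.250000) = -0.175000
  k2 = f(1.055000, 1.240375) = -0.173653
  k3 = f(1.055000, 1.240449) = -0.173663
  k4 = f(1.110000, 1.230897) = -0.172326
  w ← 1.250000 + (0.11/6)·(k1 + 2k2 + 2k3 + k4) = 1.230897
w(1.11) ≈ 1.2309

1.2309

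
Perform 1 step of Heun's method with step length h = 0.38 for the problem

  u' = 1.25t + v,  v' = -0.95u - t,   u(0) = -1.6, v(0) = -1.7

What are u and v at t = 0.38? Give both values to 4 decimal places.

-2.0460, -1.0780

Heun on (u,v): k1 = f(t_n, state_n); k2 = f(t_n + h, state_n + h·k1); state_{n+1} = state_n + (h/2)·(k1 + k2).
0.000000: (-1.600000, -1.700000)
  k1 = (-1.700000, 1.520000)
  predictor → (-2.246000, -1.122400)
  k2 = (-0.647400, 1.753700)
  → (-2.046006, -1.077997)
(u(0.38), v(0.38)) ≈ (-2.0460, -1.0780)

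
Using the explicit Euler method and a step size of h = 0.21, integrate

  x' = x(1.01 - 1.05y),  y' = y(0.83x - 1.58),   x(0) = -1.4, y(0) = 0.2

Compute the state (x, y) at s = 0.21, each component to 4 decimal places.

Euler on (x,y): x_{n+1} = x_n + h·x', y_{n+1} = y_n + h·y'.
0.000000: (-1.400000, 0.200000); f=(-1.120000, -0.548400) → (-1.635200, 0.084836)
(x(0.21), y(0.21)) ≈ (-1.6352, 0.0848)

-1.6352, 0.0848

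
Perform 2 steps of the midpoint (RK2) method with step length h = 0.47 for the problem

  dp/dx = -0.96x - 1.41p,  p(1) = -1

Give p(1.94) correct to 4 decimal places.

-1.0867

Midpoint: k1 = f(x_n, p_n); k2 = f(x_n + h/2, p_n + (h/2)·k1); p_{n+1} = p_n + h·k2.
x=1.000000, p=-1.000000:
  k1 = f(1.000000, -1.000000) = 0.450000
  k2 = f(1.235000, -0.894250) = 0.075293
  p ← -1.000000 + 0.47·0.075293 = -0.964613
x=1.470000, p=-0.964613:
  k1 = f(1.470000, -0.964613) = -0.051096
  k2 = f(1.705000, -0.976620) = -0.259766
  p ← -0.964613 + 0.47·(-0.259766) = -1.086702
p(1.94) ≈ -1.0867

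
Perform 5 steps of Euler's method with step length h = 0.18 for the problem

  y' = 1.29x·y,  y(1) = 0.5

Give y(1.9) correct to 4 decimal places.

Euler: y_{n+1} = y_n + h·f(x_n, y_n).
x=1.000000, y=0.500000: f=0.645000 → y ← 0.500000 + 0.18·0.645000 = 0.616100
x=1.180000, y=0.616100: f=0.937827 → y ← 0.616100 + 0.18·0.937827 = 0.784909
x=1.360000, y=0.784909: f=1.377044 → y ← 0.784909 + 0.18·1.377044 = 1.032777
x=1.540000, y=1.032777: f=2.051715 → y ← 1.032777 + 0.18·2.051715 = 1.402086
x=1.720000, y=1.402086: f=3.110947 → y ← 1.402086 + 0.18·3.110947 = 1.962056
y(1.9) ≈ 1.9621

1.9621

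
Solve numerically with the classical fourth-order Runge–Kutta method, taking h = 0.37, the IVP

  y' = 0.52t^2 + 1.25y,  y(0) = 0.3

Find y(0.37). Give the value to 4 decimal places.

RK4: k1 = f(t_n, y_n); k2 = f(t_n + h/2, y_n + (h/2)·k1); k3 = f(t_n + h/2, y_n + (h/2)·k2); k4 = f(t_n + h, y_n + h·k3); y_{n+1} = y_n + (h/6)·(k1 + 2k2 + 2k3 + k4).
t=0.000000, y=0.300000:
  k1 = f(0.000000, 0.300000) = 0.375000
  k2 = f(0.185000, 0.369375) = 0.479516
  k3 = f(0.185000, 0.388710) = 0.503685
  k4 = f(0.370000, 0.486363) = 0.679142
  y ← 0.300000 + (0.37/6)·(k1 + 2k2 + 2k3 + k4) = 0.486267
y(0.37) ≈ 0.4863

0.4863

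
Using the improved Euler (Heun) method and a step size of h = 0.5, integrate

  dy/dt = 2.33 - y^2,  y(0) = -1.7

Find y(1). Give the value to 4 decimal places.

Heun: k1 = f(t_n, y_n); k2 = f(t_n + h, y_n + h·k1); y_{n+1} = y_n + (h/2)·(k1 + k2).
t=0.000000, y=-1.700000:
  k1 = f(0.000000, -1.700000) = -0.560000
  k2 = f(0.500000, -1.980000) = -1.590400
  y ← -1.700000 + (0.5/2)·(-0.560000 + (-1.590400)) = -2.237600
t=0.500000, y=-2.237600:
  k1 = f(0.500000, -2.237600) = -2.676854
  k2 = f(1.000000, -3.576027) = -10.457968
  y ← -2.237600 + (0.5/2)·(-2.676854 + (-10.457968)) = -5.521306
y(1) ≈ -5.5213

-5.5213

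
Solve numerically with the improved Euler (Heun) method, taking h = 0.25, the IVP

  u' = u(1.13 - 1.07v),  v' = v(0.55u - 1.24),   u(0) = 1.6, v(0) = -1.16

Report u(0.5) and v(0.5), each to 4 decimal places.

Heun on (u,v): k1 = f(x_n, state_n); k2 = f(x_n + h, state_n + h·k1); state_{n+1} = state_n + (h/2)·(k1 + k2).
0.000000: (1.600000, -1.160000)
  k1 = (3.793920, 0.417600)
  predictor → (2.548480, -1.055600)
  k2 = (5.758270, -0.170653)
  → (2.794024, -1.129132)
0.250000: (2.794024, -1.129132)
  k1 = (6.532905, -0.335028)
  predictor → (4.427250, -1.212889)
  k2 = (10.748437, -1.449387)
  → (4.954191, -1.352183)
(u(0.5), v(0.5)) ≈ (4.9542, -1.3522)

4.9542, -1.3522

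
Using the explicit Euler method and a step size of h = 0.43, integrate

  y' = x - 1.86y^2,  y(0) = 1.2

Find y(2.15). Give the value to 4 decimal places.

Euler: y_{n+1} = y_n + h·f(x_n, y_n).
x=0.000000, y=1.200000: f=-2.678400 → y ← 1.200000 + 0.43·(-2.678400) = 0.048288
x=0.430000, y=0.048288: f=0.425663 → y ← 0.048288 + 0.43·0.425663 = 0.231323
x=0.860000, y=0.231323: f=0.760471 → y ← 0.231323 + 0.43·0.760471 = 0.558325
x=1.290000, y=0.558325: f=0.710187 → y ← 0.558325 + 0.43·0.710187 = 0.863706
x=1.720000, y=0.863706: f=0.332462 → y ← 0.863706 + 0.43·0.332462 = 1.006665
y(2.15) ≈ 1.0067

1.0067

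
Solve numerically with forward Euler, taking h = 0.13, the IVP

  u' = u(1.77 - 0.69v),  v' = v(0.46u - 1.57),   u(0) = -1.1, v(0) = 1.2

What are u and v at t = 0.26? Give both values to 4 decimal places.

-1.4218, 0.6326

Euler on (u,v): u_{n+1} = u_n + h·u', v_{n+1} = v_n + h·v'.
0.000000: (-1.100000, 1.200000); f=(-1.036200, -2.491200) → (-1.234706, 0.876144)
0.130000: (-1.234706, 0.876144); f=(-1.439001, -1.873165) → (-1.421776, 0.632633)
(u(0.26), v(0.26)) ≈ (-1.4218, 0.6326)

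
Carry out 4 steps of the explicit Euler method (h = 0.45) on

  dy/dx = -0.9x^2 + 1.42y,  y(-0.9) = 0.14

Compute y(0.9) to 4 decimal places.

-0.7364

Euler: y_{n+1} = y_n + h·f(x_n, y_n).
x=-0.900000, y=0.140000: f=-0.530200 → y ← 0.140000 + 0.45·(-0.530200) = -0.098590
x=-0.450000, y=-0.098590: f=-0.322248 → y ← -0.098590 + 0.45·(-0.322248) = -0.243602
x=0.000000, y=-0.243602: f=-0.345914 → y ← -0.243602 + 0.45·(-0.345914) = -0.399263
x=0.450000, y=-0.399263: f=-0.749203 → y ← -0.399263 + 0.45·(-0.749203) = -0.736404
y(0.9) ≈ -0.7364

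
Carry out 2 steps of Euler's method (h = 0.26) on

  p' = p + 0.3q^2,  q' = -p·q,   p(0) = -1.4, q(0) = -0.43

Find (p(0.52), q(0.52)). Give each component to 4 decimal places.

-2.1776, -0.8533

Euler on (p,q): p_{n+1} = p_n + h·p', q_{n+1} = q_n + h·q'.
0.000000: (-1.400000, -0.430000); f=(-1.344530, -0.602000) → (-1.749578, -0.586520)
0.260000: (-1.749578, -0.586520); f=(-1.646376, -1.026162) → (-2.177636, -0.853322)
(p(0.52), q(0.52)) ≈ (-2.1776, -0.8533)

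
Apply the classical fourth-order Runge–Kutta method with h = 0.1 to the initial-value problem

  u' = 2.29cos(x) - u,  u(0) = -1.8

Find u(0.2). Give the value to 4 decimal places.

RK4: k1 = f(x_n, u_n); k2 = f(x_n + h/2, u_n + (h/2)·k1); k3 = f(x_n + h/2, u_n + (h/2)·k2); k4 = f(x_n + h, u_n + h·k3); u_{n+1} = u_n + (h/6)·(k1 + 2k2 + 2k3 + k4).
x=0.000000, u=-1.800000:
  k1 = f(0.000000, -1.800000) = 4.090000
  k2 = f(0.050000, -1.595500) = 3.882638
  k3 = f(0.050000, -1.605868) = 3.893006
  k4 = f(0.100000, -1.410699) = 3.689259
  u ← -1.800000 + (0.1/6)·(k1 + 2k2 + 2k3 + k4) = -1.411158
x=0.100000, u=-1.411158:
  k1 = f(0.100000, -1.411158) = 3.689717
  k2 = f(0.150000, -1.226672) = 3.490957
  k3 = f(0.150000, -1.236610) = 3.500895
  k4 = f(0.200000, -1.061068) = 3.305420
  u ← -1.411158 + (0.1/6)·(k1 + 2k2 + 2k3 + k4) = -1.061510
u(0.2) ≈ -1.0615

-1.0615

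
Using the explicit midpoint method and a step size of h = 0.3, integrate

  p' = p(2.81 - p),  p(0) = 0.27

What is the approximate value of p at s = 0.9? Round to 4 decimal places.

1.5836

Midpoint: k1 = f(s_n, p_n); k2 = f(s_n + h/2, p_n + (h/2)·k1); p_{n+1} = p_n + h·k2.
s=0.000000, p=0.270000:
  k1 = f(0.000000, 0.270000) = 0.685800
  k2 = f(0.150000, 0.372870) = 0.908733
  p ← 0.270000 + 0.3·0.908733 = 0.542620
s=0.300000, p=0.542620:
  k1 = f(0.300000, 0.542620) = 1.230325
  k2 = f(0.450000, 0.727169) = 1.514570
  p ← 0.542620 + 0.3·1.514570 = 0.996991
s=0.600000, p=0.996991:
  k1 = f(0.600000, 0.996991) = 1.807553
  k2 = f(0.750000, 1.268124) = 1.955290
  p ← 0.996991 + 0.3·1.955290 = 1.583578
p(0.9) ≈ 1.5836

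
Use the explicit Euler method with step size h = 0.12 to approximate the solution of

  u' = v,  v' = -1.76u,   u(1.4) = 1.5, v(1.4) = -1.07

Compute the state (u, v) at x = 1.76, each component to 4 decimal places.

1.0040, -1.9310

Euler on (u,v): u_{n+1} = u_n + h·u', v_{n+1} = v_n + h·v'.
1.400000: (1.500000, -1.070000); f=(-1.070000, -2.640000) → (1.371600, -1.386800)
1.520000: (1.371600, -1.386800); f=(-1.386800, -2.414016) → (1.205184, -1.676482)
1.640000: (1.205184, -1.676482); f=(-1.676482, -2.121124) → (1.004006, -1.931017)
(u(1.76), v(1.76)) ≈ (1.0040, -1.9310)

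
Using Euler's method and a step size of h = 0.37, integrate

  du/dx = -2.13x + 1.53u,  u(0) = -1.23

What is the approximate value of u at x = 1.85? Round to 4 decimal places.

-16.6747

Euler: u_{n+1} = u_n + h·f(x_n, u_n).
x=0.000000, u=-1.230000: f=-1.881900 → u ← -1.230000 + 0.37·(-1.881900) = -1.926303
x=0.370000, u=-1.926303: f=-3.735344 → u ← -1.926303 + 0.37·(-3.735344) = -3.308380
x=0.740000, u=-3.308380: f=-6.638022 → u ← -3.308380 + 0.37·(-6.638022) = -5.764448
x=1.110000, u=-5.764448: f=-11.183906 → u ← -5.764448 + 0.37·(-11.183906) = -9.902493
x=1.480000, u=-9.902493: f=-18.303215 → u ← -9.902493 + 0.37·(-18.303215) = -16.674683
u(1.85) ≈ -16.6747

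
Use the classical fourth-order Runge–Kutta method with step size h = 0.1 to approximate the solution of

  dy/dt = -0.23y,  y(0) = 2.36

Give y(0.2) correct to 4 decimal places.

RK4: k1 = f(t_n, y_n); k2 = f(t_n + h/2, y_n + (h/2)·k1); k3 = f(t_n + h/2, y_n + (h/2)·k2); k4 = f(t_n + h, y_n + h·k3); y_{n+1} = y_n + (h/6)·(k1 + 2k2 + 2k3 + k4).
t=0.000000, y=2.360000:
  k1 = f(0.000000, 2.360000) = -0.542800
  k2 = f(0.050000, 2.332860) = -0.536558
  k3 = f(0.050000, 2.333172) = -0.536630
  k4 = f(0.100000, 2.306337) = -0.530458
  y ← 2.360000 + (0.1/6)·(k1 + 2k2 + 2k3 + k4) = 2.306339
t=0.100000, y=2.306339:
  k1 = f(0.100000, 2.306339) = -0.530458
  k2 = f(0.150000, 2.279817) = -0.524358
  k3 = f(0.150000, 2.280122) = -0.524428
  k4 = f(0.200000, 2.253897) = -0.518396
  y ← 2.306339 + (0.1/6)·(k1 + 2k2 + 2k3 + k4) = 2.253899
y(0.2) ≈ 2.2539

2.2539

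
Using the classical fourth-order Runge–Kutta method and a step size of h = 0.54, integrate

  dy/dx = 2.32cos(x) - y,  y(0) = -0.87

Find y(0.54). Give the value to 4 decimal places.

0.4070

RK4: k1 = f(x_n, y_n); k2 = f(x_n + h/2, y_n + (h/2)·k1); k3 = f(x_n + h/2, y_n + (h/2)·k2); k4 = f(x_n + h, y_n + h·k3); y_{n+1} = y_n + (h/6)·(k1 + 2k2 + 2k3 + k4).
x=0.000000, y=-0.870000:
  k1 = f(0.000000, -0.870000) = 3.190000
  k2 = f(0.270000, -0.008700) = 2.244648
  k3 = f(0.270000, -0.263945) = 2.499893
  k4 = f(0.540000, 0.479942) = 1.509942
  y ← -0.870000 + (0.54/6)·(k1 + 2k2 + 2k3 + k4) = 0.407012
y(0.54) ≈ 0.4070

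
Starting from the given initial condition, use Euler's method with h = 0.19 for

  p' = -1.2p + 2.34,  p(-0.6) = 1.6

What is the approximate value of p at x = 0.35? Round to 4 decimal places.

1.8540

Euler: p_{n+1} = p_n + h·f(x_n, p_n).
x=-0.600000, p=1.600000: f=0.420000 → p ← 1.600000 + 0.19·0.420000 = 1.679800
x=-0.410000, p=1.679800: f=0.324240 → p ← 1.679800 + 0.19·0.324240 = 1.741406
x=-0.220000, p=1.741406: f=0.250313 → p ← 1.741406 + 0.19·0.250313 = 1.788965
x=-0.030000, p=1.788965: f=0.193242 → p ← 1.788965 + 0.19·0.193242 = 1.825681
x=0.160000, p=1.825681: f=0.149183 → p ← 1.825681 + 0.19·0.149183 = 1.854026
p(0.35) ≈ 1.8540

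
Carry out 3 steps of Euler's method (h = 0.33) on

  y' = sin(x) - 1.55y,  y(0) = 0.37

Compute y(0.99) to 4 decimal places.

0.2977

Euler: y_{n+1} = y_n + h·f(x_n, y_n).
x=0.000000, y=0.370000: f=-0.573500 → y ← 0.370000 + 0.33·(-0.573500) = 0.180745
x=0.330000, y=0.180745: f=0.043888 → y ← 0.180745 + 0.33·0.043888 = 0.195228
x=0.660000, y=0.195228: f=0.310513 → y ← 0.195228 + 0.33·0.310513 = 0.297698
y(0.99) ≈ 0.2977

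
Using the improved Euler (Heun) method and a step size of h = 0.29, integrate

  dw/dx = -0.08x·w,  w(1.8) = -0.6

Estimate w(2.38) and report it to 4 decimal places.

Heun: k1 = f(x_n, w_n); k2 = f(x_n + h, w_n + h·k1); w_{n+1} = w_n + (h/2)·(k1 + k2).
x=1.800000, w=-0.600000:
  k1 = f(1.800000, -0.600000) = 0.086400
  k2 = f(2.090000, -0.574944) = 0.096131
  w ← -0.600000 + (0.29/2)·(0.086400 + 0.096131) = -0.573533
x=2.090000, w=-0.573533:
  k1 = f(2.090000, -0.573533) = 0.095895
  k2 = f(2.380000, -0.545724) = 0.103906
  w ← -0.573533 + (0.29/2)·(0.095895 + 0.103906) = -0.544562
w(2.38) ≈ -0.5446

-0.5446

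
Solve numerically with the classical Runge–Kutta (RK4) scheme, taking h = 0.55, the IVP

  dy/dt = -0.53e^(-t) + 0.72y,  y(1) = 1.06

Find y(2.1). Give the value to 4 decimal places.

RK4: k1 = f(t_n, y_n); k2 = f(t_n + h/2, y_n + (h/2)·k1); k3 = f(t_n + h/2, y_n + (h/2)·k2); k4 = f(t_n + h, y_n + h·k3); y_{n+1} = y_n + (h/6)·(k1 + 2k2 + 2k3 + k4).
t=1.000000, y=1.060000:
  k1 = f(1.000000, 1.060000) = 0.568224
  k2 = f(1.275000, 1.216262) = 0.727610
  k3 = f(1.275000, 1.260093) = 0.759168
  k4 = f(1.550000, 1.477543) = 0.951339
  y ← 1.060000 + (0.55/6)·(k1 + 2k2 + 2k3 + k4) = 1.471869
t=1.550000, y=1.471869:
  k1 = f(1.550000, 1.471869) = 0.947254
  k2 = f(1.825000, 1.732364) = 1.161857
  k3 = f(1.825000, 1.791380) = 1.204348
  k4 = f(2.100000, 2.134261) = 1.471766
  y ← 1.471869 + (0.55/6)·(k1 + 2k2 + 2k3 + k4) = 2.127417
y(2.1) ≈ 2.1274

2.1274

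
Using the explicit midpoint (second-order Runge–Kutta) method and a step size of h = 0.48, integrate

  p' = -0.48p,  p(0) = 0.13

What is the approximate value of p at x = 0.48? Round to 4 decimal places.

Midpoint: k1 = f(x_n, p_n); k2 = f(x_n + h/2, p_n + (h/2)·k1); p_{n+1} = p_n + h·k2.
x=0.000000, p=0.130000:
  k1 = f(0.000000, 0.130000) = -0.062400
  k2 = f(0.240000, 0.115024) = -0.055212
  p ← 0.130000 + 0.48·(-0.055212) = 0.103498
p(0.48) ≈ 0.1035

0.1035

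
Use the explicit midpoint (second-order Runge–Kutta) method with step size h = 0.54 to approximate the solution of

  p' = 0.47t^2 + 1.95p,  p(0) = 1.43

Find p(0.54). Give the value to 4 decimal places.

Midpoint: k1 = f(t_n, p_n); k2 = f(t_n + h/2, p_n + (h/2)·k1); p_{n+1} = p_n + h·k2.
t=0.000000, p=1.430000:
  k1 = f(0.000000, 1.430000) = 2.788500
  k2 = f(0.270000, 2.182895) = 4.290908
  p ← 1.430000 + 0.54·4.290908 = 3.747090
p(0.54) ≈ 3.7471

3.7471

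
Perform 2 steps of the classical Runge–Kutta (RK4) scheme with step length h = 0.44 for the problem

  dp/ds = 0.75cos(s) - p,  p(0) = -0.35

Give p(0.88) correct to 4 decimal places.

0.2270

RK4: k1 = f(s_n, p_n); k2 = f(s_n + h/2, p_n + (h/2)·k1); k3 = f(s_n + h/2, p_n + (h/2)·k2); k4 = f(s_n + h, p_n + h·k3); p_{n+1} = p_n + (h/6)·(k1 + 2k2 + 2k3 + k4).
s=0.000000, p=-0.350000:
  k1 = f(0.000000, -0.350000) = 1.100000
  k2 = f(0.220000, -0.108000) = 0.839923
  k3 = f(0.220000, -0.165217) = 0.897140
  k4 = f(0.440000, 0.044742) = 0.633822
  p ← -0.350000 + (0.44/6)·(k1 + 2k2 + 2k3 + k4) = 0.031916
s=0.440000, p=0.031916:
  k1 = f(0.440000, 0.031916) = 0.646648
  k2 = f(0.660000, 0.174179) = 0.418316
  k3 = f(0.660000, 0.123946) = 0.468549
  k4 = f(0.880000, 0.238078) = 0.239786
  p ← 0.031916 + (0.44/6)·(k1 + 2k2 + 2k3 + k4) = 0.226995
p(0.88) ≈ 0.2270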